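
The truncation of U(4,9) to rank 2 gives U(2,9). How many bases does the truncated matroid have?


Truncating U(4,9) to rank 2 gives U(2,9).
Bases of U(2,9) are all 2-element subsets of 9 elements.
Number of bases = C(9,2) = (9 * 8) / (1 * 2) = 36.

36


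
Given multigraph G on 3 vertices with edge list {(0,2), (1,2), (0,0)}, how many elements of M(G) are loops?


In a graphic matroid, a loop is a self-loop edge (u,u) with rank 0.
Examining all 3 edges for self-loops...
Self-loops found: (0,0)
Number of loops = 1.

1


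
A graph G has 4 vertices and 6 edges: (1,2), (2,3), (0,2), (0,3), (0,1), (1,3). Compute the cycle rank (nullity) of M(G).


Cycle rank (nullity) = |E| - r(M) = |E| - (|V| - c).
|E| = 6, |V| = 4, c = 1.
Nullity = 6 - (4 - 1) = 6 - 3 = 3.

3


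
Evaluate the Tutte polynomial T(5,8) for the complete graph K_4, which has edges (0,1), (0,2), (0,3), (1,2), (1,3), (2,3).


T(K_4; x,y) = x^3 + 3x^2 + 4xy + 2x + y^3 + 3y^2 + 2y.
Substituting x=5, y=8:
= 125 + 75 + 160 + 10 + 512 + 192 + 16
= 1090.

1090


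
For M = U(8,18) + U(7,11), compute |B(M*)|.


(M1+M2)* = M1* + M2*.
M1* = U(10,18), bases: C(18,10) = 43758.
M2* = U(4,11), bases: C(11,4) = 330.
|B(M*)| = 43758 * 330 = 14440140.

14440140


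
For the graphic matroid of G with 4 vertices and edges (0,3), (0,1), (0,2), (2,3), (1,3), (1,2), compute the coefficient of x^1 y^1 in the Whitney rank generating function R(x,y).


R(x,y) = sum over A in 2^E of x^(r(E)-r(A)) * y^(|A|-r(A)).
G has 4 vertices, 6 edges. r(E) = 3.
Enumerate all 2^6 = 64 subsets.
Count subsets with r(E)-r(A)=1 and |A|-r(A)=1: 4.

4


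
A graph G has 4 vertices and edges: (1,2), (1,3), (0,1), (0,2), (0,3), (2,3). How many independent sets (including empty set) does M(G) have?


An independent set in a graphic matroid is an acyclic edge subset.
G has 4 vertices and 6 edges.
Enumerate all 2^6 = 64 subsets, checking for acyclicity.
Total independent sets = 38.

38


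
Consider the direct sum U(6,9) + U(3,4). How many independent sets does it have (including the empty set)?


For a direct sum, |I(M1+M2)| = |I(M1)| * |I(M2)|.
|I(U(6,9))| = sum C(9,k) for k=0..6 = 466.
|I(U(3,4))| = sum C(4,k) for k=0..3 = 15.
Total = 466 * 15 = 6990.

6990


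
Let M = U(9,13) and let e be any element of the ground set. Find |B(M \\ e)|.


Deleting e from U(9,13) gives U(9,12) since n > r.
Bases of U(9,12) = C(12,9) = 12! / (9! * 3!) = 220.

220


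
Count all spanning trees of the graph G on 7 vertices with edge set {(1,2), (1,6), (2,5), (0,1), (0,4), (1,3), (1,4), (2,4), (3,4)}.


By Kirchhoff's matrix tree theorem, the number of spanning trees equals
the determinant of any cofactor of the Laplacian matrix L.
G has 7 vertices and 9 edges.
Computing the (6 x 6) cofactor determinant gives 20.

20


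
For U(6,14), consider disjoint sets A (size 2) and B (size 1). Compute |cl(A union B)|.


|A union B| = 2 + 1 = 3 (disjoint).
In U(6,14), cl(S) = S if |S| < 6, else cl(S) = E.
Since 3 < 6, cl(A union B) = A union B.
|cl(A union B)| = 3.

3


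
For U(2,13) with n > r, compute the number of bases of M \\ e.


Deleting e from U(2,13) gives U(2,12) since n > r.
Bases of U(2,12) = C(12,2) = (12 * 11) / (1 * 2) = 66.

66


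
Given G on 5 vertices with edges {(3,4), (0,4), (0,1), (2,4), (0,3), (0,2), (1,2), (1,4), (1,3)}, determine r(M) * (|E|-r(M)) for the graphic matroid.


r(M) = |V| - c = 5 - 1 = 4.
nullity = |E| - r(M) = 9 - 4 = 5.
Product = 4 * 5 = 20.

20


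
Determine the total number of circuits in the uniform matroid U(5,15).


In U(5,15), circuits are the (6)-element subsets.
Any set of 6 elements is dependent, and removing any one element gives
an independent set of size 5, so it is a minimal dependent set.
Number of circuits = C(15,6) = 5005.

5005


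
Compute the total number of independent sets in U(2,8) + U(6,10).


For a direct sum, |I(M1+M2)| = |I(M1)| * |I(M2)|.
|I(U(2,8))| = sum C(8,k) for k=0..2 = 37.
|I(U(6,10))| = sum C(10,k) for k=0..6 = 848.
Total = 37 * 848 = 31376.

31376


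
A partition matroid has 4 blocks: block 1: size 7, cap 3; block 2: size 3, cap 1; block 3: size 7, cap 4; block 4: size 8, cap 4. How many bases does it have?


A basis picks exactly ci elements from block i.
Number of bases = product of C(|Si|, ci).
= C(7,3) * C(3,1) * C(7,4) * C(8,4)
= 35 * 3 * 35 * 70
= 257250.

257250


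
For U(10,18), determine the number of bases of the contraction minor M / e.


Contracting e from U(10,18) gives U(9,17).
Bases of U(9,17) = (17 choose 9) = 24310.

24310


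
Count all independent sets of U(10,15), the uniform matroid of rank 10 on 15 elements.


Independent sets of U(10,15) are all subsets of size <= 10.
Count = C(15,0) + C(15,1) + C(15,2) + C(15,3) + C(15,4) + C(15,5) + C(15,6) + C(15,7) + C(15,8) + C(15,9) + C(15,10)
     = 1 + 15 + 105 + 455 + 1365 + 3003 + 5005 + 6435 + 6435 + 5005 + 3003
     = 30827.

30827


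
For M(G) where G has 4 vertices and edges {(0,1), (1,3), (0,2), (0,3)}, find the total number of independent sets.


An independent set in a graphic matroid is an acyclic edge subset.
G has 4 vertices and 4 edges.
Enumerate all 2^4 = 16 subsets, checking for acyclicity.
Total independent sets = 14.

14


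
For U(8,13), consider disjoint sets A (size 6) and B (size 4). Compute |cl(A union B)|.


|A union B| = 6 + 4 = 10 (disjoint).
In U(8,13), cl(S) = S if |S| < 8, else cl(S) = E.
Since 10 >= 8, cl(A union B) = E.
|cl(A union B)| = 13.

13


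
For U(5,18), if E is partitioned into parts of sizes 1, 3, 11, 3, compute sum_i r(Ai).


r(Ai) = min(|Ai|, 5) for each part.
Sum = min(1,5) + min(3,5) + min(11,5) + min(3,5)
    = 1 + 3 + 5 + 3
    = 12.

12


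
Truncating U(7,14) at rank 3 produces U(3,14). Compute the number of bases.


Truncating U(7,14) to rank 3 gives U(3,14).
Bases of U(3,14) are all 3-element subsets of 14 elements.
Number of bases = C(14,3) = (14 * 13 * 12) / (1 * 2 * 3) = 364.

364


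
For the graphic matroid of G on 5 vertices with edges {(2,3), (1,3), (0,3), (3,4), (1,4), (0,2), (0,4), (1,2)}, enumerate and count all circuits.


A circuit in a graphic matroid = edge set of a simple cycle.
G has 5 vertices and 8 edges.
Enumerating all minimal edge subsets forming cycles...
Total circuits found: 13.

13


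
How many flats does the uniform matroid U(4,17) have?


Flats of U(4,17): every subset of size < 4 is a flat, plus E itself.
Count = C(17,0) + C(17,1) + C(17,2) + C(17,3) + 1
     = 1 + 17 + 136 + 680 + 1
     = 835.

835


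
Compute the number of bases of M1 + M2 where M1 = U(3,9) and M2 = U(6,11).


Bases of a direct sum M1 + M2: |B| = |B(M1)| * |B(M2)|.
|B(U(3,9))| = C(9,3) = 84.
|B(U(6,11))| = C(11,6) = 462.
Total bases = 84 * 462 = 38808.

38808


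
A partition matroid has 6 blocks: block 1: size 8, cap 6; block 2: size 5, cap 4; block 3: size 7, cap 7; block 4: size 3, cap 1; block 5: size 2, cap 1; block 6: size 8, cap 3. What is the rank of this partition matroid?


Rank of a partition matroid = sum of min(|Si|, ci) for each block.
= min(8,6) + min(5,4) + min(7,7) + min(3,1) + min(2,1) + min(8,3)
= 6 + 4 + 7 + 1 + 1 + 3
= 22.

22


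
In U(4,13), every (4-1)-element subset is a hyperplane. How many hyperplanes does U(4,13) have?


Hyperplanes of U(4,13) are flats of rank 3.
In a uniform matroid, these are exactly the (3)-element subsets.
Count = C(13,3) = (13 * 12 * 11) / (1 * 2 * 3) = 286.

286


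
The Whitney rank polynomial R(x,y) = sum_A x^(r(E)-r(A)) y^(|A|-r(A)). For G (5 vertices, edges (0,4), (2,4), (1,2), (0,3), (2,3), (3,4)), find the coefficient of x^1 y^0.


R(x,y) = sum over A in 2^E of x^(r(E)-r(A)) * y^(|A|-r(A)).
G has 5 vertices, 6 edges. r(E) = 4.
Enumerate all 2^6 = 64 subsets.
Count subsets with r(E)-r(A)=1 and |A|-r(A)=0: 18.

18


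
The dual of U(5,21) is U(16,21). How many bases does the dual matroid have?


The dual of U(r,n) is U(n-r, n) = U(16,21).
Bases of U(16,21) are all (16)-element subsets.
|B(M*)| = C(21,16) = 20349.

20349


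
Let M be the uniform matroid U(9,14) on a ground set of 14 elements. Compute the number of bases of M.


Bases of U(9,14) are all 9-element subsets of the 14-element ground set.
Number of bases = C(14,9).
C(14,9) = 14! / (9! * 5!) = 2002.

2002


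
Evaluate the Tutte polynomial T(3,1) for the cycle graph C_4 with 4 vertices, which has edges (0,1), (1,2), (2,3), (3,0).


T(C_4; x,y) = x + x^2 + ... + x^(3) + y.
T(3,1) = 3^1 + 3^2 + 3^3 + 1
= 3 + 9 + 27 + 1
= 40.

40


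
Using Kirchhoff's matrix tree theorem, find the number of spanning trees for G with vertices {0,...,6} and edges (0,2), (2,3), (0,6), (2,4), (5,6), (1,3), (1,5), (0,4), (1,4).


By Kirchhoff's matrix tree theorem, the number of spanning trees equals
the determinant of any cofactor of the Laplacian matrix L.
G has 7 vertices and 9 edges.
Computing the (6 x 6) cofactor determinant gives 46.

46


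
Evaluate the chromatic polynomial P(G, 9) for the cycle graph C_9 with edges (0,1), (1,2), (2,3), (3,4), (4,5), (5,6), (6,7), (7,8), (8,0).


P(C_9, k) = (k-1)^9 + (-1)^9*(k-1).
P(9) = (8)^9 - 8
= 134217728 - 8 = 134217720.

134217720


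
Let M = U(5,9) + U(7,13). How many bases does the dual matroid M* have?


(M1+M2)* = M1* + M2*.
M1* = U(4,9), bases: C(9,4) = 126.
M2* = U(6,13), bases: C(13,6) = 1716.
|B(M*)| = 126 * 1716 = 216216.

216216


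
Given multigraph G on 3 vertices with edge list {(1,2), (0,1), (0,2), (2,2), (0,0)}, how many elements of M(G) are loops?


In a graphic matroid, a loop is a self-loop edge (u,u) with rank 0.
Examining all 5 edges for self-loops...
Self-loops found: (2,2), (0,0)
Number of loops = 2.

2


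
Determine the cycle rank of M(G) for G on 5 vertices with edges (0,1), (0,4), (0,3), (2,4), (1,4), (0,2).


Cycle rank (nullity) = |E| - r(M) = |E| - (|V| - c).
|E| = 6, |V| = 5, c = 1.
Nullity = 6 - (5 - 1) = 6 - 4 = 2.

2


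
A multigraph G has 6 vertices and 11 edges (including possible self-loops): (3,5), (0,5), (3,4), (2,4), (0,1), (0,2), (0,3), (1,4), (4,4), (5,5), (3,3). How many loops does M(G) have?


In a graphic matroid, a loop is a self-loop edge (u,u) with rank 0.
Examining all 11 edges for self-loops...
Self-loops found: (4,4), (5,5), (3,3)
Number of loops = 3.

3


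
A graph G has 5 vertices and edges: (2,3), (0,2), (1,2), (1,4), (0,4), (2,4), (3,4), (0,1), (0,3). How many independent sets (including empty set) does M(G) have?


An independent set in a graphic matroid is an acyclic edge subset.
G has 5 vertices and 9 edges.
Enumerate all 2^9 = 512 subsets, checking for acyclicity.
Total independent sets = 198.

198


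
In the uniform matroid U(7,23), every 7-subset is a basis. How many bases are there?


Bases of U(7,23) are all 7-element subsets of the 23-element ground set.
Number of bases = C(23,7).
C(23,7) = 23! / (7! * 16!) = 245157.

245157


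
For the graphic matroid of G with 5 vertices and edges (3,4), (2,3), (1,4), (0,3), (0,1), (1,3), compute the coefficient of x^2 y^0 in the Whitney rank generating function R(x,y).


R(x,y) = sum over A in 2^E of x^(r(E)-r(A)) * y^(|A|-r(A)).
G has 5 vertices, 6 edges. r(E) = 4.
Enumerate all 2^6 = 64 subsets.
Count subsets with r(E)-r(A)=2 and |A|-r(A)=0: 15.

15


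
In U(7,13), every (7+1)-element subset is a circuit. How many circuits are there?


In U(7,13), circuits are the (8)-element subsets.
Any set of 8 elements is dependent, and removing any one element gives
an independent set of size 7, so it is a minimal dependent set.
Number of circuits = (13 choose 8) = 1287.

1287


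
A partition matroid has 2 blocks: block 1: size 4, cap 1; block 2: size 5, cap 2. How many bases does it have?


A basis picks exactly ci elements from block i.
Number of bases = product of C(|Si|, ci).
= C(4,1) * C(5,2)
= 4 * 10
= 40.

40


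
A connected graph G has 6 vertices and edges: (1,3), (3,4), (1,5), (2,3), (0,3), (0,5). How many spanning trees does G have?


By Kirchhoff's matrix tree theorem, the number of spanning trees equals
the determinant of any cofactor of the Laplacian matrix L.
G has 6 vertices and 6 edges.
Computing the (5 x 5) cofactor determinant gives 4.

4


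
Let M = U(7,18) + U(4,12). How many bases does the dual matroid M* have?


(M1+M2)* = M1* + M2*.
M1* = U(11,18), bases: C(18,11) = 31824.
M2* = U(8,12), bases: C(12,8) = 495.
|B(M*)| = 31824 * 495 = 15752880.

15752880


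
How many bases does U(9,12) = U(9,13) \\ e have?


Deleting e from U(9,13) gives U(9,12) since n > r.
Bases of U(9,12) = C(12,9) = 220.

220


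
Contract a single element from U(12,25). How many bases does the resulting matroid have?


Contracting e from U(12,25) gives U(11,24).
Bases of U(11,24) = (24 choose 11) = 2496144.

2496144


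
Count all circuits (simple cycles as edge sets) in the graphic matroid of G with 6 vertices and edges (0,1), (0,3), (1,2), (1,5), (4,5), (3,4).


A circuit in a graphic matroid = edge set of a simple cycle.
G has 6 vertices and 6 edges.
Enumerating all minimal edge subsets forming cycles...
Total circuits found: 1.

1


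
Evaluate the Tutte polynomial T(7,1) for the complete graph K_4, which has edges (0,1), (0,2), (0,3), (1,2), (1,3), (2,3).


T(K_4; x,y) = x^3 + 3x^2 + 4xy + 2x + y^3 + 3y^2 + 2y.
Substituting x=7, y=1:
= 343 + 147 + 28 + 14 + 1 + 3 + 2
= 538.

538


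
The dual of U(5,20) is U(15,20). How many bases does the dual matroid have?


The dual of U(r,n) is U(n-r, n) = U(15,20).
Bases of U(15,20) are all (15)-element subsets.
|B(M*)| = (20 choose 15) = 15504.

15504


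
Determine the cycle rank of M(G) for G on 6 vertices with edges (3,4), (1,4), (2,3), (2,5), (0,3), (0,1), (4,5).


Cycle rank (nullity) = |E| - r(M) = |E| - (|V| - c).
|E| = 7, |V| = 6, c = 1.
Nullity = 7 - (6 - 1) = 7 - 5 = 2.

2


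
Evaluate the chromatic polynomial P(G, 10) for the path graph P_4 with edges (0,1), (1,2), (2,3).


P(P_4, k) = k * (k-1)^(3).
P(10) = 10 * 9^3 = 10 * 729 = 7290.

7290


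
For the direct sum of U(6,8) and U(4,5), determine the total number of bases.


Bases of a direct sum M1 + M2: |B| = |B(M1)| * |B(M2)|.
|B(U(6,8))| = C(8,6) = 28.
|B(U(4,5))| = C(5,4) = 5.
Total bases = 28 * 5 = 140.

140


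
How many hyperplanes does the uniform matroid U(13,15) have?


Hyperplanes of U(13,15) are flats of rank 12.
In a uniform matroid, these are exactly the (12)-element subsets.
Count = C(15,12) = 15! / (12! * 3!) = 455.

455


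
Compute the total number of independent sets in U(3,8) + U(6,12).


For a direct sum, |I(M1+M2)| = |I(M1)| * |I(M2)|.
|I(U(3,8))| = sum C(8,k) for k=0..3 = 93.
|I(U(6,12))| = sum C(12,k) for k=0..6 = 2510.
Total = 93 * 2510 = 233430.

233430


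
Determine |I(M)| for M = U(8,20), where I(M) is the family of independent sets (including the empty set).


Independent sets of U(8,20) are all subsets of size <= 8.
Count = C(20,0) + C(20,1) + C(20,2) + C(20,3) + C(20,4) + C(20,5) + C(20,6) + C(20,7) + C(20,8)
     = 1 + 20 + 190 + 1140 + 4845 + 15504 + 38760 + 77520 + 125970
     = 263950.

263950


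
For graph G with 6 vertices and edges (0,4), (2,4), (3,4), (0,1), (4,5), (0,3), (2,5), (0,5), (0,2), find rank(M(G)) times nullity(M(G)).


r(M) = |V| - c = 6 - 1 = 5.
nullity = |E| - r(M) = 9 - 5 = 4.
Product = 5 * 4 = 20.

20


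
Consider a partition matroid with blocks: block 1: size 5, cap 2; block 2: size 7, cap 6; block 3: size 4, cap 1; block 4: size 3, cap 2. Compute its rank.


Rank of a partition matroid = sum of min(|Si|, ci) for each block.
= min(5,2) + min(7,6) + min(4,1) + min(3,2)
= 2 + 6 + 1 + 2
= 11.

11


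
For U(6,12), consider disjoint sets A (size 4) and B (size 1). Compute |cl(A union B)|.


|A union B| = 4 + 1 = 5 (disjoint).
In U(6,12), cl(S) = S if |S| < 6, else cl(S) = E.
Since 5 < 6, cl(A union B) = A union B.
|cl(A union B)| = 5.

5


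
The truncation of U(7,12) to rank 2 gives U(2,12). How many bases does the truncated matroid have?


Truncating U(7,12) to rank 2 gives U(2,12).
Bases of U(2,12) are all 2-element subsets of 12 elements.
Number of bases = C(12,2) = 12! / (2! * 10!) = 66.

66


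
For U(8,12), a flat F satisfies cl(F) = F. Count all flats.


Flats of U(8,12): every subset of size < 8 is a flat, plus E itself.
Count = C(12,0) + C(12,1) + C(12,2) + C(12,3) + C(12,4) + C(12,5) + C(12,6) + C(12,7) + 1
     = 1 + 12 + 66 + 220 + 495 + 792 + 924 + 792 + 1
     = 3303.

3303


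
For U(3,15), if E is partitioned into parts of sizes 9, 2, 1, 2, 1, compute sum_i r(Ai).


r(Ai) = min(|Ai|, 3) for each part.
Sum = min(9,3) + min(2,3) + min(1,3) + min(2,3) + min(1,3)
    = 3 + 2 + 1 + 2 + 1
    = 9.

9


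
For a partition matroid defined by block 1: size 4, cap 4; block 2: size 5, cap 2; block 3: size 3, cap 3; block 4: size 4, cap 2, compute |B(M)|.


A basis picks exactly ci elements from block i.
Number of bases = product of C(|Si|, ci).
= C(4,4) * C(5,2) * C(3,3) * C(4,2)
= 1 * 10 * 1 * 6
= 60.

60


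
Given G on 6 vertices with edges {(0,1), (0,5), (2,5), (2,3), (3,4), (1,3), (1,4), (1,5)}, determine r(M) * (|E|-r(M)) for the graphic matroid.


r(M) = |V| - c = 6 - 1 = 5.
nullity = |E| - r(M) = 8 - 5 = 3.
Product = 5 * 3 = 15.

15


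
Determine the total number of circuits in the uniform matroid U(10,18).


In U(10,18), circuits are the (11)-element subsets.
Any set of 11 elements is dependent, and removing any one element gives
an independent set of size 10, so it is a minimal dependent set.
Number of circuits = C(18,11) = 31824.

31824


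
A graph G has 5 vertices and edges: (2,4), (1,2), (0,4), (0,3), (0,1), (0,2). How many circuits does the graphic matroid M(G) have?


A circuit in a graphic matroid = edge set of a simple cycle.
G has 5 vertices and 6 edges.
Enumerating all minimal edge subsets forming cycles...
Total circuits found: 3.

3


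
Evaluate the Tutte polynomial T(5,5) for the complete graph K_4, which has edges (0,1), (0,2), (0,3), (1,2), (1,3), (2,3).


T(K_4; x,y) = x^3 + 3x^2 + 4xy + 2x + y^3 + 3y^2 + 2y.
Substituting x=5, y=5:
= 125 + 75 + 100 + 10 + 125 + 75 + 10
= 520.

520


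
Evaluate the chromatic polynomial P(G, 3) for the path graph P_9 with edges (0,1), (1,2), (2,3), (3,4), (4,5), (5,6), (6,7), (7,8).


P(P_9, k) = k * (k-1)^(8).
P(3) = 3 * 2^8 = 3 * 256 = 768.

768


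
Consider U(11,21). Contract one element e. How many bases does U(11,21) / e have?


Contracting e from U(11,21) gives U(10,20).
Bases of U(10,20) = C(20,10) = 184756.

184756


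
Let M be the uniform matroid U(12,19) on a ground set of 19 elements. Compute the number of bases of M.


Bases of U(12,19) are all 12-element subsets of the 19-element ground set.
Number of bases = C(19,12).
C(19,12) = 19! / (12! * 7!) = 50388.

50388


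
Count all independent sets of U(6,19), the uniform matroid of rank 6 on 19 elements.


Independent sets of U(6,19) are all subsets of size <= 6.
Count = (19 choose 0) + (19 choose 1) + (19 choose 2) + (19 choose 3) + (19 choose 4) + (19 choose 5) + (19 choose 6)
     = 1 + 19 + 171 + 969 + 3876 + 11628 + 27132
     = 43796.

43796


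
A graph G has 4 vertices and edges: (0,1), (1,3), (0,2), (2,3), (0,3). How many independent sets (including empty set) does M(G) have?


An independent set in a graphic matroid is an acyclic edge subset.
G has 4 vertices and 5 edges.
Enumerate all 2^5 = 32 subsets, checking for acyclicity.
Total independent sets = 24.

24


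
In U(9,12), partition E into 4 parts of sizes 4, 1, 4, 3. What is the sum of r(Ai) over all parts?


r(Ai) = min(|Ai|, 9) for each part.
Sum = min(4,9) + min(1,9) + min(4,9) + min(3,9)
    = 4 + 1 + 4 + 3
    = 12.

12


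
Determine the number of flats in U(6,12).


Flats of U(6,12): every subset of size < 6 is a flat, plus E itself.
Count = (12 choose 0) + (12 choose 1) + (12 choose 2) + (12 choose 3) + (12 choose 4) + (12 choose 5) + 1
     = 1 + 12 + 66 + 220 + 495 + 792 + 1
     = 1587.

1587


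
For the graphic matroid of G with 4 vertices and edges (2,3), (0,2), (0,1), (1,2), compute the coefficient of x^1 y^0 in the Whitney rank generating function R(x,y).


R(x,y) = sum over A in 2^E of x^(r(E)-r(A)) * y^(|A|-r(A)).
G has 4 vertices, 4 edges. r(E) = 3.
Enumerate all 2^4 = 16 subsets.
Count subsets with r(E)-r(A)=1 and |A|-r(A)=0: 6.

6


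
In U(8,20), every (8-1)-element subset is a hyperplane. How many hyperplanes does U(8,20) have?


Hyperplanes of U(8,20) are flats of rank 7.
In a uniform matroid, these are exactly the (7)-element subsets.
Count = C(20,7) = 20! / (7! * 13!) = 77520.

77520


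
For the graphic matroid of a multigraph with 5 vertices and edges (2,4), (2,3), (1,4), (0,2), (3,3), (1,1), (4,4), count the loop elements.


In a graphic matroid, a loop is a self-loop edge (u,u) with rank 0.
Examining all 7 edges for self-loops...
Self-loops found: (3,3), (1,1), (4,4)
Number of loops = 3.

3


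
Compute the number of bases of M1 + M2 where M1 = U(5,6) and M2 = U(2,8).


Bases of a direct sum M1 + M2: |B| = |B(M1)| * |B(M2)|.
|B(U(5,6))| = C(6,5) = 6.
|B(U(2,8))| = C(8,2) = 28.
Total bases = 6 * 28 = 168.

168


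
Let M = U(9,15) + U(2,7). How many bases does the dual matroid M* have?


(M1+M2)* = M1* + M2*.
M1* = U(6,15), bases: C(15,6) = 5005.
M2* = U(5,7), bases: C(7,5) = 21.
|B(M*)| = 5005 * 21 = 105105.

105105


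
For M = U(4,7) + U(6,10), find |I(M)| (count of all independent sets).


For a direct sum, |I(M1+M2)| = |I(M1)| * |I(M2)|.
|I(U(4,7))| = sum C(7,k) for k=0..4 = 99.
|I(U(6,10))| = sum C(10,k) for k=0..6 = 848.
Total = 99 * 848 = 83952.

83952


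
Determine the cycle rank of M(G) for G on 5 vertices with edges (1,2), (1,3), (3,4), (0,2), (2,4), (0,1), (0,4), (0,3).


Cycle rank (nullity) = |E| - r(M) = |E| - (|V| - c).
|E| = 8, |V| = 5, c = 1.
Nullity = 8 - (5 - 1) = 8 - 4 = 4.

4


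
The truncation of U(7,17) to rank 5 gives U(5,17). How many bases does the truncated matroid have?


Truncating U(7,17) to rank 5 gives U(5,17).
Bases of U(5,17) are all 5-element subsets of 17 elements.
Number of bases = C(17,5) = 17! / (5! * 12!) = 6188.

6188


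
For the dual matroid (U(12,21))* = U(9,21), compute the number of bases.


The dual of U(r,n) is U(n-r, n) = U(9,21).
Bases of U(9,21) are all (9)-element subsets.
|B(M*)| = (21 choose 9) = 293930.

293930


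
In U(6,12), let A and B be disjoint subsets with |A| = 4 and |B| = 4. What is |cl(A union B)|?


|A union B| = 4 + 4 = 8 (disjoint).
In U(6,12), cl(S) = S if |S| < 6, else cl(S) = E.
Since 8 >= 6, cl(A union B) = E.
|cl(A union B)| = 12.

12


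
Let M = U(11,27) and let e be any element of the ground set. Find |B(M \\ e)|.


Deleting e from U(11,27) gives U(11,26) since n > r.
Bases of U(11,26) = C(26,11) = 26! / (11! * 15!) = 7726160.

7726160


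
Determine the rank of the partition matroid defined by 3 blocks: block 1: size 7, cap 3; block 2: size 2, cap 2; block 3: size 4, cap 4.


Rank of a partition matroid = sum of min(|Si|, ci) for each block.
= min(7,3) + min(2,2) + min(4,4)
= 3 + 2 + 4
= 9.

9


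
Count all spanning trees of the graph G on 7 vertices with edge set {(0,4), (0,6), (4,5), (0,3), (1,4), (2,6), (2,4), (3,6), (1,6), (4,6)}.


By Kirchhoff's matrix tree theorem, the number of spanning trees equals
the determinant of any cofactor of the Laplacian matrix L.
G has 7 vertices and 10 edges.
Computing the (6 x 6) cofactor determinant gives 52.

52


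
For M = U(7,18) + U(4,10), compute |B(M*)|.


(M1+M2)* = M1* + M2*.
M1* = U(11,18), bases: C(18,11) = 31824.
M2* = U(6,10), bases: C(10,6) = 210.
|B(M*)| = 31824 * 210 = 6683040.

6683040


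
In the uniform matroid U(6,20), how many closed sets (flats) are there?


Flats of U(6,20): every subset of size < 6 is a flat, plus E itself.
Count = C(20,0) + C(20,1) + C(20,2) + C(20,3) + C(20,4) + C(20,5) + 1
     = 1 + 20 + 190 + 1140 + 4845 + 15504 + 1
     = 21701.

21701


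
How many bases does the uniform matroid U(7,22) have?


Bases of U(7,22) are all 7-element subsets of the 22-element ground set.
Number of bases = C(22,7).
C(22,7) = 22! / (7! * 15!) = 170544.

170544


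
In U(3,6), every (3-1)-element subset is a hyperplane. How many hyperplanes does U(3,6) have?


Hyperplanes of U(3,6) are flats of rank 2.
In a uniform matroid, these are exactly the (2)-element subsets.
Count = C(6,2) = (6 * 5) / (1 * 2) = 15.

15


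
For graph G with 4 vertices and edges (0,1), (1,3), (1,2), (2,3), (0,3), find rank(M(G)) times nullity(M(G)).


r(M) = |V| - c = 4 - 1 = 3.
nullity = |E| - r(M) = 5 - 3 = 2.
Product = 3 * 2 = 6.

6


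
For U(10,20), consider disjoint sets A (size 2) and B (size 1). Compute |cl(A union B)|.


|A union B| = 2 + 1 = 3 (disjoint).
In U(10,20), cl(S) = S if |S| < 10, else cl(S) = E.
Since 3 < 10, cl(A union B) = A union B.
|cl(A union B)| = 3.

3


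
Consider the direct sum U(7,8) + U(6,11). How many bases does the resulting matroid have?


Bases of a direct sum M1 + M2: |B| = |B(M1)| * |B(M2)|.
|B(U(7,8))| = C(8,7) = 8.
|B(U(6,11))| = C(11,6) = 462.
Total bases = 8 * 462 = 3696.

3696


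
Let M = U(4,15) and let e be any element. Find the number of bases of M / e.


Contracting e from U(4,15) gives U(3,14).
Bases of U(3,14) = C(14,3) = (14 * 13 * 12) / (1 * 2 * 3) = 364.

364


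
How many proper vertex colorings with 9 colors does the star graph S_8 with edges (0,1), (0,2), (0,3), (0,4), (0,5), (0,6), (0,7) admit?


P(tree, k) = k * (k-1)^(7) for any tree on 8 vertices.
P(9) = 9 * 8^7 = 9 * 2097152 = 18874368.

18874368


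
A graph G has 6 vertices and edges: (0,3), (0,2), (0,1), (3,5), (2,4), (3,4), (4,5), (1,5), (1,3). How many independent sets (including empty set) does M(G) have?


An independent set in a graphic matroid is an acyclic edge subset.
G has 6 vertices and 9 edges.
Enumerate all 2^9 = 512 subsets, checking for acyclicity.
Total independent sets = 298.

298


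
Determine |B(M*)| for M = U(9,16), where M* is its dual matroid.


The dual of U(r,n) is U(n-r, n) = U(7,16).
Bases of U(7,16) are all (7)-element subsets.
|B(M*)| = (16 choose 7) = 11440.

11440


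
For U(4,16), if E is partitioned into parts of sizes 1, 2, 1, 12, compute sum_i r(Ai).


r(Ai) = min(|Ai|, 4) for each part.
Sum = min(1,4) + min(2,4) + min(1,4) + min(12,4)
    = 1 + 2 + 1 + 4
    = 8.

8


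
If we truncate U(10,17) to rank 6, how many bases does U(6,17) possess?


Truncating U(10,17) to rank 6 gives U(6,17).
Bases of U(6,17) are all 6-element subsets of 17 elements.
Number of bases = C(17,6) = 12376.

12376


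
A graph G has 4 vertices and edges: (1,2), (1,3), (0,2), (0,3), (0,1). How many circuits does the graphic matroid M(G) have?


A circuit in a graphic matroid = edge set of a simple cycle.
G has 4 vertices and 5 edges.
Enumerating all minimal edge subsets forming cycles...
Total circuits found: 3.

3


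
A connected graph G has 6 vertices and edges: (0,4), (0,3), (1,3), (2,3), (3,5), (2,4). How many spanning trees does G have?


By Kirchhoff's matrix tree theorem, the number of spanning trees equals
the determinant of any cofactor of the Laplacian matrix L.
G has 6 vertices and 6 edges.
Computing the (5 x 5) cofactor determinant gives 4.

4


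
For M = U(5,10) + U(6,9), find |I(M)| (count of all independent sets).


For a direct sum, |I(M1+M2)| = |I(M1)| * |I(M2)|.
|I(U(5,10))| = sum C(10,k) for k=0..5 = 638.
|I(U(6,9))| = sum C(9,k) for k=0..6 = 466.
Total = 638 * 466 = 297308.

297308


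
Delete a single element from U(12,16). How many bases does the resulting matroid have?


Deleting e from U(12,16) gives U(12,15) since n > r.
Bases of U(12,15) = C(15,12) = 455.

455


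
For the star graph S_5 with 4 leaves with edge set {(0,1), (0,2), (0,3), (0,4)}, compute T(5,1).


A star on 5 vertices is a tree with 4 edges.
T(x,y) = x^(4) for any tree.
T(5,1) = 5^4 = 625.

625


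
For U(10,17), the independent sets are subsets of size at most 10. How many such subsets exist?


Independent sets of U(10,17) are all subsets of size <= 10.
Count = C(17,0) + C(17,1) + C(17,2) + C(17,3) + C(17,4) + C(17,5) + C(17,6) + C(17,7) + C(17,8) + C(17,9) + C(17,10)
     = 1 + 17 + 136 + 680 + 2380 + 6188 + 12376 + 19448 + 24310 + 24310 + 19448
     = 109294.

109294


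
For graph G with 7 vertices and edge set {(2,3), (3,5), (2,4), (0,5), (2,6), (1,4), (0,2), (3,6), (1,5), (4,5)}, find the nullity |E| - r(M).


Cycle rank (nullity) = |E| - r(M) = |E| - (|V| - c).
|E| = 10, |V| = 7, c = 1.
Nullity = 10 - (7 - 1) = 10 - 6 = 4.

4


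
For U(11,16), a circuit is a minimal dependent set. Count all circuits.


In U(11,16), circuits are the (12)-element subsets.
Any set of 12 elements is dependent, and removing any one element gives
an independent set of size 11, so it is a minimal dependent set.
Number of circuits = (16 choose 12) = 1820.

1820


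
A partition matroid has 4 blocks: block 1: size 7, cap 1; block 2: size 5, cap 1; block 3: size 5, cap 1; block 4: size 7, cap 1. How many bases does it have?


A basis picks exactly ci elements from block i.
Number of bases = product of C(|Si|, ci).
= C(7,1) * C(5,1) * C(5,1) * C(7,1)
= 7 * 5 * 5 * 7
= 1225.

1225


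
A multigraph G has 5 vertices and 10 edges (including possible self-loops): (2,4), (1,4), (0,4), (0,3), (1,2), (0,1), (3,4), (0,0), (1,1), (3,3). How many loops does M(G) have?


In a graphic matroid, a loop is a self-loop edge (u,u) with rank 0.
Examining all 10 edges for self-loops...
Self-loops found: (0,0), (1,1), (3,3)
Number of loops = 3.

3


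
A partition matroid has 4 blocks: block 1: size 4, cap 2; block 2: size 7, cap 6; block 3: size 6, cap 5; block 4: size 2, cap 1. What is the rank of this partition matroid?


Rank of a partition matroid = sum of min(|Si|, ci) for each block.
= min(4,2) + min(7,6) + min(6,5) + min(2,1)
= 2 + 6 + 5 + 1
= 14.

14


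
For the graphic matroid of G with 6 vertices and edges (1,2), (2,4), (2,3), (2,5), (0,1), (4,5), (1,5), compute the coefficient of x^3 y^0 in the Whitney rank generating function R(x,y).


R(x,y) = sum over A in 2^E of x^(r(E)-r(A)) * y^(|A|-r(A)).
G has 6 vertices, 7 edges. r(E) = 5.
Enumerate all 2^7 = 128 subsets.
Count subsets with r(E)-r(A)=3 and |A|-r(A)=0: 21.

21


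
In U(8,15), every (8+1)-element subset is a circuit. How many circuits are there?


In U(8,15), circuits are the (9)-element subsets.
Any set of 9 elements is dependent, and removing any one element gives
an independent set of size 8, so it is a minimal dependent set.
Number of circuits = C(15,9) = 5005.

5005


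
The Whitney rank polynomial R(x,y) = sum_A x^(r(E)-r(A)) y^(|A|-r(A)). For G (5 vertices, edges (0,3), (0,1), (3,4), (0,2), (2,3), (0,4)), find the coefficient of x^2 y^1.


R(x,y) = sum over A in 2^E of x^(r(E)-r(A)) * y^(|A|-r(A)).
G has 5 vertices, 6 edges. r(E) = 4.
Enumerate all 2^6 = 64 subsets.
Count subsets with r(E)-r(A)=2 and |A|-r(A)=1: 2.

2


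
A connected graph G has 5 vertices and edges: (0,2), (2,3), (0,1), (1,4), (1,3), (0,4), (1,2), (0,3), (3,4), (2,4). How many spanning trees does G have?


By Kirchhoff's matrix tree theorem, the number of spanning trees equals
the determinant of any cofactor of the Laplacian matrix L.
G has 5 vertices and 10 edges.
Computing the (4 x 4) cofactor determinant gives 125.

125


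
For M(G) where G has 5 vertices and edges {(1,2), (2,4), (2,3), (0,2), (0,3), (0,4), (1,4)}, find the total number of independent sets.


An independent set in a graphic matroid is an acyclic edge subset.
G has 5 vertices and 7 edges.
Enumerate all 2^7 = 128 subsets, checking for acyclicity.
Total independent sets = 82.

82


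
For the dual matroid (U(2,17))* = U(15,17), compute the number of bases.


The dual of U(r,n) is U(n-r, n) = U(15,17).
Bases of U(15,17) are all (15)-element subsets.
|B(M*)| = (17 choose 15) = 136.

136


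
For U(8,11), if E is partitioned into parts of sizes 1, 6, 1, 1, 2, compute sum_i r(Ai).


r(Ai) = min(|Ai|, 8) for each part.
Sum = min(1,8) + min(6,8) + min(1,8) + min(1,8) + min(2,8)
    = 1 + 6 + 1 + 1 + 2
    = 11.

11


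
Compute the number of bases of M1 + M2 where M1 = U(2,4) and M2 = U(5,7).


Bases of a direct sum M1 + M2: |B| = |B(M1)| * |B(M2)|.
|B(U(2,4))| = C(4,2) = 6.
|B(U(5,7))| = C(7,5) = 21.
Total bases = 6 * 21 = 126.

126


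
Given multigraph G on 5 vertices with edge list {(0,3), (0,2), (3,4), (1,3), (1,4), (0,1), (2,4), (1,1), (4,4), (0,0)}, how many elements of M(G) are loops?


In a graphic matroid, a loop is a self-loop edge (u,u) with rank 0.
Examining all 10 edges for self-loops...
Self-loops found: (1,1), (4,4), (0,0)
Number of loops = 3.

3


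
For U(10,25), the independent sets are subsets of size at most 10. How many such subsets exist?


Independent sets of U(10,25) are all subsets of size <= 10.
Count = (25 choose 0) + (25 choose 1) + (25 choose 2) + (25 choose 3) + (25 choose 4) + (25 choose 5) + (25 choose 6) + (25 choose 7) + (25 choose 8) + (25 choose 9) + (25 choose 10)
     = 1 + 25 + 300 + 2300 + 12650 + 53130 + 177100 + 480700 + 1081575 + 2042975 + 3268760
     = 7119516.

7119516


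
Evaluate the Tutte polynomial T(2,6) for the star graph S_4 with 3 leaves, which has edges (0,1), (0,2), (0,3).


A star on 4 vertices is a tree with 3 edges.
T(x,y) = x^(3) for any tree.
T(2,6) = 2^3 = 8.

8


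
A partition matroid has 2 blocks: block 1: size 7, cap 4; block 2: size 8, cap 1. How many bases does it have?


A basis picks exactly ci elements from block i.
Number of bases = product of C(|Si|, ci).
= C(7,4) * C(8,1)
= 35 * 8
= 280.

280


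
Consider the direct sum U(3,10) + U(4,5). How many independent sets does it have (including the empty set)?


For a direct sum, |I(M1+M2)| = |I(M1)| * |I(M2)|.
|I(U(3,10))| = sum C(10,k) for k=0..3 = 176.
|I(U(4,5))| = sum C(5,k) for k=0..4 = 31.
Total = 176 * 31 = 5456.

5456


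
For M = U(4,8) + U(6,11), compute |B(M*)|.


(M1+M2)* = M1* + M2*.
M1* = U(4,8), bases: C(8,4) = 70.
M2* = U(5,11), bases: C(11,5) = 462.
|B(M*)| = 70 * 462 = 32340.

32340


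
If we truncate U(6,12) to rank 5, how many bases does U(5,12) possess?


Truncating U(6,12) to rank 5 gives U(5,12).
Bases of U(5,12) are all 5-element subsets of 12 elements.
Number of bases = C(12,5) = 12! / (5! * 7!) = 792.

792


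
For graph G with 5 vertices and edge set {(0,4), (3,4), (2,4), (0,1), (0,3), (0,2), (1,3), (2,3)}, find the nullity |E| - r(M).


Cycle rank (nullity) = |E| - r(M) = |E| - (|V| - c).
|E| = 8, |V| = 5, c = 1.
Nullity = 8 - (5 - 1) = 8 - 4 = 4.

4


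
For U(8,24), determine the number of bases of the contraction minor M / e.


Contracting e from U(8,24) gives U(7,23).
Bases of U(7,23) = C(23,7) = 245157.

245157


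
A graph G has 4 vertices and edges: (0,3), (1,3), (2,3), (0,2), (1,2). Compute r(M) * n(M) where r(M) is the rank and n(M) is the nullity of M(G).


r(M) = |V| - c = 4 - 1 = 3.
nullity = |E| - r(M) = 5 - 3 = 2.
Product = 3 * 2 = 6.

6


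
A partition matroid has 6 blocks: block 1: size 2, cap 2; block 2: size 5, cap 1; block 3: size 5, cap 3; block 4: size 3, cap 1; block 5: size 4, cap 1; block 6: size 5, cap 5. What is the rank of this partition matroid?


Rank of a partition matroid = sum of min(|Si|, ci) for each block.
= min(2,2) + min(5,1) + min(5,3) + min(3,1) + min(4,1) + min(5,5)
= 2 + 1 + 3 + 1 + 1 + 5
= 13.

13


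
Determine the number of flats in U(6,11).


Flats of U(6,11): every subset of size < 6 is a flat, plus E itself.
Count = C(11,0) + C(11,1) + C(11,2) + C(11,3) + C(11,4) + C(11,5) + 1
     = 1 + 11 + 55 + 165 + 330 + 462 + 1
     = 1025.

1025


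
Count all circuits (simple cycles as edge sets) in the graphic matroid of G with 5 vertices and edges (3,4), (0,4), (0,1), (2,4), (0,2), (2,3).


A circuit in a graphic matroid = edge set of a simple cycle.
G has 5 vertices and 6 edges.
Enumerating all minimal edge subsets forming cycles...
Total circuits found: 3.

3


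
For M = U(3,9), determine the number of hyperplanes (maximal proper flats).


Hyperplanes of U(3,9) are flats of rank 2.
In a uniform matroid, these are exactly the (2)-element subsets.
Count = (9 choose 2) = 36.

36


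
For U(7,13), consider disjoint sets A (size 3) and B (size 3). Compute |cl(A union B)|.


|A union B| = 3 + 3 = 6 (disjoint).
In U(7,13), cl(S) = S if |S| < 7, else cl(S) = E.
Since 6 < 7, cl(A union B) = A union B.
|cl(A union B)| = 6.

6


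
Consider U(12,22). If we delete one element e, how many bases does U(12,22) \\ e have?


Deleting e from U(12,22) gives U(12,21) since n > r.
Bases of U(12,21) = C(21,12) = 21! / (12! * 9!) = 293930.

293930


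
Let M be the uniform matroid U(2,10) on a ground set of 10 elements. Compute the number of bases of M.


Bases of U(2,10) are all 2-element subsets of the 10-element ground set.
Number of bases = C(10,2).
C(10,2) = 10! / (2! * 8!) = 45.

45


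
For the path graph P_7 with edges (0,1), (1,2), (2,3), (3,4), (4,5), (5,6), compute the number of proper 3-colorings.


P(P_7, k) = k * (k-1)^(6).
P(3) = 3 * 2^6 = 3 * 64 = 192.

192


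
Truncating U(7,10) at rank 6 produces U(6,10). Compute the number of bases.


Truncating U(7,10) to rank 6 gives U(6,10).
Bases of U(6,10) are all 6-element subsets of 10 elements.
Number of bases = (10 choose 6) = 210.

210


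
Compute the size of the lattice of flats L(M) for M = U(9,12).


Flats of U(9,12): every subset of size < 9 is a flat, plus E itself.
Count = (12 choose 0) + (12 choose 1) + (12 choose 2) + (12 choose 3) + (12 choose 4) + (12 choose 5) + (12 choose 6) + (12 choose 7) + (12 choose 8) + 1
     = 1 + 12 + 66 + 220 + 495 + 792 + 924 + 792 + 495 + 1
     = 3798.

3798


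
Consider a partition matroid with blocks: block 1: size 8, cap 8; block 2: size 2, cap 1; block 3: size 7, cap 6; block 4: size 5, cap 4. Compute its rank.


Rank of a partition matroid = sum of min(|Si|, ci) for each block.
= min(8,8) + min(2,1) + min(7,6) + min(5,4)
= 8 + 1 + 6 + 4
= 19.

19


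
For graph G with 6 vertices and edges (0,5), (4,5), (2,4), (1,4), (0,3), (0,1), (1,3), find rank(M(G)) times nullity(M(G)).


r(M) = |V| - c = 6 - 1 = 5.
nullity = |E| - r(M) = 7 - 5 = 2.
Product = 5 * 2 = 10.

10


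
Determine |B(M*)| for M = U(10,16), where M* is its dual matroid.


The dual of U(r,n) is U(n-r, n) = U(6,16).
Bases of U(6,16) are all (6)-element subsets.
|B(M*)| = (16 choose 6) = 8008.

8008


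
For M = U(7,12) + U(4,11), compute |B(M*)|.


(M1+M2)* = M1* + M2*.
M1* = U(5,12), bases: C(12,5) = 792.
M2* = U(7,11), bases: C(11,7) = 330.
|B(M*)| = 792 * 330 = 261360.

261360


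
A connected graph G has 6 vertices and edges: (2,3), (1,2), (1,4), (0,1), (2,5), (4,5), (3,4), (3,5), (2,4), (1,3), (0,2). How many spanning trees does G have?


By Kirchhoff's matrix tree theorem, the number of spanning trees equals
the determinant of any cofactor of the Laplacian matrix L.
G has 6 vertices and 11 edges.
Computing the (5 x 5) cofactor determinant gives 185.

185


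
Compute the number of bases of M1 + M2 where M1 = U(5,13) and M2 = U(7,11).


Bases of a direct sum M1 + M2: |B| = |B(M1)| * |B(M2)|.
|B(U(5,13))| = C(13,5) = 1287.
|B(U(7,11))| = C(11,7) = 330.
Total bases = 1287 * 330 = 424710.

424710


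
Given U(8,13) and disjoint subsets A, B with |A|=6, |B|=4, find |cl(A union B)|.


|A union B| = 6 + 4 = 10 (disjoint).
In U(8,13), cl(S) = S if |S| < 8, else cl(S) = E.
Since 10 >= 8, cl(A union B) = E.
|cl(A union B)| = 13.

13


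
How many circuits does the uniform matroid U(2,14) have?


In U(2,14), circuits are the (3)-element subsets.
Any set of 3 elements is dependent, and removing any one element gives
an independent set of size 2, so it is a minimal dependent set.
Number of circuits = C(14,3) = 14! / (3! * 11!) = 364.

364
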